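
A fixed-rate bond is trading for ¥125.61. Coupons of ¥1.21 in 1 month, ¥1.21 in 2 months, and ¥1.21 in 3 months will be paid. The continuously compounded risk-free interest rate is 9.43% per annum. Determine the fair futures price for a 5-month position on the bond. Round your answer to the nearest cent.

PV(coupons) I = 1.21·e^(−0.0943·1/12) + 1.21·e^(−0.0943·2/12) + 1.21·e^(−0.0943·3/12)
I = 1.2005 + 1.1911 + 1.1818 = 3.5734
F = (S − I)·e^(rT) = (125.61 − 3.5734) · e^(0.0943·5/12)
= 122.0366 · e^0.039292 = 122.0366 × 1.040074 = ¥126.93

¥126.93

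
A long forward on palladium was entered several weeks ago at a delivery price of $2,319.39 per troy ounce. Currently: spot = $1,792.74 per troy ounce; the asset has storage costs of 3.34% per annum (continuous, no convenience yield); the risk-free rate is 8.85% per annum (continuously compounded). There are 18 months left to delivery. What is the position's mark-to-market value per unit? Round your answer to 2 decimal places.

Current fair forward for the remaining 18 months: F = S·e^((r + u)·T), (r + u) = 0.0885 + 0.0334 = 0.1219
F = 1792.74 · e^(0.1219 × 18/12) = 1792.74 × 1.20063430 = 2152.4251
Value of long forward = (F − K)·e^(−rT) = (2152.4251 − 2319.39) · e^(−0.0885·18/12)
= -166.9649 × 0.87568399 = -146.21

-$146.21 per troy ounce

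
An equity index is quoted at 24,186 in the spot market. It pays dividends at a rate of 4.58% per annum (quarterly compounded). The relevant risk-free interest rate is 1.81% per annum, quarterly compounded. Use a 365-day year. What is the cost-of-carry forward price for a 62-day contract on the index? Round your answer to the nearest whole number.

24,073

F = S · (1+r/4)^(4T) / (1+q/4)^(4T)
= 24186 × 1.003072 / 1.007766 = 24186 × 0.995342
F = 24,073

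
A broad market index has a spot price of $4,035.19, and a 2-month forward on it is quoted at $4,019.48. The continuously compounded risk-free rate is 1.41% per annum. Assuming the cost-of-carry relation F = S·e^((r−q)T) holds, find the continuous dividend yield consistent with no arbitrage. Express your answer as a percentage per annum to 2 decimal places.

From F = S·e^((r−q)T): (r − q) = ln(F/S)/T
ln(4019.48/4035.19) = ln(0.996107) = -0.003901
(r − q) = -0.003901 / (2/12) = -0.023406
q = r − ln(F/S)/T = 0.0141 + 0.023406 = 0.037506
q = 3.75%

3.75%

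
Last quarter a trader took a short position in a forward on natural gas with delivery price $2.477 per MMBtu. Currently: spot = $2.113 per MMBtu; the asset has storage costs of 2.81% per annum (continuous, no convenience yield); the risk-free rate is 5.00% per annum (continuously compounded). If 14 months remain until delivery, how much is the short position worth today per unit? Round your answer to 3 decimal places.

$0.153 per MMBtu

Current fair forward for the remaining 14 months: F = S·e^((r + u)·T), (r + u) = 0.0500 + 0.0281 = 0.0781
F = 2.113 · e^(0.0781 × 14/12) = 2.113 × 1.095397 = 2.3146
Value of long forward = (F − K)·e^(−rT) = (2.3146 − 2.477) · e^(−0.0500·14/12)
= -0.1624 × 0.943335 = -0.153
Short position value = −(long value) = $0.153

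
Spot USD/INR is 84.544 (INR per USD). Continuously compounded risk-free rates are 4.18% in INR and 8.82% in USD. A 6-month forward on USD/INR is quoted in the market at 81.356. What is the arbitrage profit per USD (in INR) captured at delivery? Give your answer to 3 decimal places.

1.249 per USD (in INR)

Fair forward: F* = S·e^(carry·T), with carry = (r_INR − r_USD) = 0.0418 − 0.0882 = -0.0464
F* = 84.544 · e^(-0.0464 × 6/12) = 84.544 · e^-0.023200 = 84.544 × 0.977067 = 82.6052
Market 81.356 < fair 82.6052: forward underpriced → reverse cash-and-carry (short spot, go long the forward).
At maturity, profit = |F_mkt − F*| = |81.356 − 82.6052| = 1.249 per USD (in INR)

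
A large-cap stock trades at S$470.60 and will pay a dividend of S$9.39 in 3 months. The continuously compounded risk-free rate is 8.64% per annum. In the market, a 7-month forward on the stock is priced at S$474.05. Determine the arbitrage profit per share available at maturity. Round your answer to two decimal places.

S$11.21 per share

PV(dividends) I = 9.39·e^(−0.0864·3/12) = 9.1894
Fair forward F* = (S − I)·e^(rT) = (470.60 − 9.1894)·e^0.050400 = 461.4106 × 1.051692 = 485.2618
Market S$474.05 < fair 485.2618: forward underpriced → reverse cash-and-carry (short the stock, invest proceeds at r, pay the dividends, go long the forward).
Profit at T = |F_mkt − F*| = |474.05 − 485.2618| = S$11.21 per share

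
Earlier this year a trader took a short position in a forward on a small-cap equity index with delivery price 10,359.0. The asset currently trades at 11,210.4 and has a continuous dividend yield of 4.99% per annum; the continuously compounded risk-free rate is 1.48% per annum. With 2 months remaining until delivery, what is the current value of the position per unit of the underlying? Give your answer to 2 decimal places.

-784.07

Current fair forward for the remaining 2 months: F = S·e^((r − q)·T), (r − q) = 0.0148 − 0.0499 = -0.0351
F = 11210.4 · e^(-0.0351 × 2/12) = 11210.4 × 0.99416708 = 11145.0106
Value of long forward = (F − K)·e^(−rT) = (11145.0106 − 10359.0) · e^(−0.0148·2/12)
= 786.0106 × 0.99753637 = 784.07
Short position value = −(long value) = -784.07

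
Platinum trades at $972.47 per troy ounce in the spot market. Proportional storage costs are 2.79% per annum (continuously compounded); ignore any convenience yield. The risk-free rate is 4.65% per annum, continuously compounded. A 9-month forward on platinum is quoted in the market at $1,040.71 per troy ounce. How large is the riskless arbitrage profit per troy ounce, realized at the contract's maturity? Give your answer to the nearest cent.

Fair forward: F* = S·e^(carry·T), with carry = (r + u) = 0.0465 + 0.0279 = 0.0744
F* = 972.47 · e^(0.0744 × 9/12) = 972.47 · e^0.055800 = 972.47 × 1.057386 = $1028.2762
Market $1040.71 > fair $1028.2762: forward overpriced → cash-and-carry (buy spot, short the forward).
At maturity, profit = |F_mkt − F*| = |1040.71 − 1028.2762| = $12.43 per troy ounce

$12.43 per troy ounce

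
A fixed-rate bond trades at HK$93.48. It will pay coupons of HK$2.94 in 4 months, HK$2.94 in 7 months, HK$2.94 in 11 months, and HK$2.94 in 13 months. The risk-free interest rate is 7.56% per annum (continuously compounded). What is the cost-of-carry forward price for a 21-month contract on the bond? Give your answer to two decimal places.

HK$94.00

PV(coupons) I = 2.94·e^(−0.0756·4/12) + 2.94·e^(−0.0756·7/12) + 2.94·e^(−0.0756·11/12) + 2.94·e^(−0.0756·13/12)
I = 2.8668 + 2.8132 + 2.7432 + 2.7088 = 11.1320
F = (S − I)·e^(rT) = (93.48 − 11.1320) · e^(0.0756·21/12)
= 82.3480 · e^0.132300 = 82.3480 × 1.141451 = HK$94.00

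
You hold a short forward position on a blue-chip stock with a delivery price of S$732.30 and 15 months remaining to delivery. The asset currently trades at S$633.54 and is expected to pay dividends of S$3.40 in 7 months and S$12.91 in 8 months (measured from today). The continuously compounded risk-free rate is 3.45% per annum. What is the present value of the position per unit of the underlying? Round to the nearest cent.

PV(remaining dividends) I = 3.40·e^(−0.0345·7/12) + 12.91·e^(−0.0345·8/12) = 15.9487
Current forward F = (S − I)·e^(rT) = (633.54 − 15.9487)·e^(0.0345·15/12) = 617.5913 × 1.044068 = 644.8073
Value (long) = (F − K)·e^(−rT) = (644.8073 − 732.30) × 0.957792 = -83.7998
Short position value = −(long value) = S$83.80

S$83.80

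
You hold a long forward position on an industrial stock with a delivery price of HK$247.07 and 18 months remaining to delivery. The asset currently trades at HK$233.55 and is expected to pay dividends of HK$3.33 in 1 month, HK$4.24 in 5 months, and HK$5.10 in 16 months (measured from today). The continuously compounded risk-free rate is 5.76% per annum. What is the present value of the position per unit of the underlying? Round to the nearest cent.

PV(remaining dividends) I = 3.33·e^(−0.0576·1/12) + 4.24·e^(−0.0576·5/12) + 5.10·e^(−0.0576·16/12) = 12.1765
Current forward F = (S − I)·e^(rT) = (233.55 − 12.1765)·e^(0.0576·18/12) = 221.3735 × 1.090242 = 241.3507
Value (long) = (F − K)·e^(−rT) = (241.3507 − 247.07) × 0.917227 = -5.2459
Value = -HK$5.25

-HK$5.25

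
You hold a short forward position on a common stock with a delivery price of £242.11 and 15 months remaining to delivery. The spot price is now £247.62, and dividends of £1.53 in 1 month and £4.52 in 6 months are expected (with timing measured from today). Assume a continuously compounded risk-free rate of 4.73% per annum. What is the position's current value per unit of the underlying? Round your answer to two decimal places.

PV(remaining dividends) I = 1.53·e^(−0.0473·1/12) + 4.52·e^(−0.0473·6/12) = 5.9383
Current forward F = (S − I)·e^(rT) = (247.62 − 5.9383)·e^(0.0473·15/12) = 241.6817 × 1.060908 = 256.4020
Value (long) = (F − K)·e^(−rT) = (256.4020 − 242.11) × 0.942589 = 13.4715
Short position value = −(long value) = -£13.47

-£13.47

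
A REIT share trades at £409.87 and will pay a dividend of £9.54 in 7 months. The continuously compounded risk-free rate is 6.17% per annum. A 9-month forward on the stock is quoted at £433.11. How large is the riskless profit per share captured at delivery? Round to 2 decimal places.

PV(dividends) I = 9.54·e^(−0.0617·7/12) = 9.2027
Fair forward F* = (S − I)·e^(rT) = (409.87 − 9.2027)·e^0.046275 = 400.6673 × 1.047362 = 419.6437
Market £433.11 > fair 419.6437: forward overpriced → cash-and-carry (borrow at r, buy the stock and collect the dividends, short the forward).
Profit at T = |F_mkt − F*| = |433.11 − 419.6437| = £13.47 per share

£13.47 per share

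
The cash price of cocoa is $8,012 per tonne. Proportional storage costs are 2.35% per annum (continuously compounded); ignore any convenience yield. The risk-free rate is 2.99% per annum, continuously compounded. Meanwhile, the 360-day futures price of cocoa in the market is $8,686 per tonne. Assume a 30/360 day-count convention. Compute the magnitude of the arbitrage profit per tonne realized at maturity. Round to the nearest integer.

$235 per tonne

Fair futures: F* = S·e^(carry·T), with carry = (r + u) = 0.0299 + 0.0235 = 0.0534
F* = 8012 · e^(0.0534 × 360/360) = 8012 · e^0.053400 = 8012 × 1.054852 = $8451.4742
Market $8686 > fair $8451.4742: forward overpriced → cash-and-carry (buy spot, short the forward).
At maturity, profit = |F_mkt − F*| = |8686 − 8451.4742| = $235 per tonne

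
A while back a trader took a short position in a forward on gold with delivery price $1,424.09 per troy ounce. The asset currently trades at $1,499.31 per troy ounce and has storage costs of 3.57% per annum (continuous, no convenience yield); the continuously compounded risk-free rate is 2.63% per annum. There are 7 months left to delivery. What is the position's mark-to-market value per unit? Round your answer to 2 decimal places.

-$128.45 per troy ounce

Current fair forward for the remaining 7 months: F = S·e^((r + u)·T), (r + u) = 0.0263 + 0.0357 = 0.0620
F = 1499.31 · e^(0.0620 × 7/12) = 1499.31 × 1.03682864 = 1554.5275
Value of long forward = (F − K)·e^(−rT) = (1554.5275 − 1424.09) · e^(−0.0263·7/12)
= 130.4375 × 0.98477542 = 128.45
Short position value = −(long value) = -$128.45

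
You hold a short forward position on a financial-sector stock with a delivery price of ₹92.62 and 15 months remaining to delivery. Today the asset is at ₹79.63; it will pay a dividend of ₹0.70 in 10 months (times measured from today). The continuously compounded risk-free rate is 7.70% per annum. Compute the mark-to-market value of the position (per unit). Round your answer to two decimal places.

PV(remaining dividends) I = 0.70·e^(−0.0770·10/12) = 0.6565
Current forward F = (S − I)·e^(rT) = (79.63 − 0.6565)·e^(0.0770·15/12) = 78.9735 × 1.101034 = 86.9525
Value (long) = (F − K)·e^(−rT) = (86.9525 − 92.62) × 0.908237 = -5.1474
Short position value = −(long value) = ₹5.15

₹5.15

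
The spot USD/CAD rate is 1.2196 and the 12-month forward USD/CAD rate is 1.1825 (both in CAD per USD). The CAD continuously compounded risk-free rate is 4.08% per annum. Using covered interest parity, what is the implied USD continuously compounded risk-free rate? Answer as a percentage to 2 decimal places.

F = S·e^((r_CAD − r_USD)T) ⇒ r_USD = r_CAD − ln(F/S)/T
ln(1.1825/1.2196) = -0.030892; /(12/12) = -0.030892
r_USD = 0.0408 + 0.030892 = 0.071692
r_USD = 7.17%

7.17%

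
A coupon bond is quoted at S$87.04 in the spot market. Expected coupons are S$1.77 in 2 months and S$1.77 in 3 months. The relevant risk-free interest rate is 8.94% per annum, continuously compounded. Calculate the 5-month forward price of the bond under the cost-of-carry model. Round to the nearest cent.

PV(coupons) I = 1.77·e^(−0.0894·2/12) + 1.77·e^(−0.0894·3/12)
I = 1.7438 + 1.7309 = 3.4747
F = (S − I)·e^(rT) = (87.04 − 3.4747) · e^(0.0894·5/12)
= 83.5653 · e^0.037250 = 83.5653 × 1.037952 = S$86.74

S$86.74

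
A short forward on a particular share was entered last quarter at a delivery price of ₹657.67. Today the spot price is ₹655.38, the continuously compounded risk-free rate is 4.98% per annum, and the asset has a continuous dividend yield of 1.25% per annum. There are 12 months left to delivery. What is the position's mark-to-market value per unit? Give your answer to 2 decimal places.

Current fair forward for the remaining 12 months: F = S·e^((r − q)·T), (r − q) = 0.0498 − 0.0125 = 0.0373
F = 655.38 · e^(0.0373 × 12/12) = 655.38 × 1.038004 = 680.2871
Value of long forward = (F − K)·e^(−rT) = (680.2871 − 657.67) · e^(−0.0498·12/12)
= 22.6171 × 0.951420 = 21.52
Short position value = −(long value) = -₹21.52

-₹21.52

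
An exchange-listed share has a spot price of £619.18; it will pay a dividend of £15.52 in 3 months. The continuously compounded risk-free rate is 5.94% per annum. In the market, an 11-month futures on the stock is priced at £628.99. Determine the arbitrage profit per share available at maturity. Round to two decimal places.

PV(dividends) I = 15.52·e^(−0.0594·3/12) = 15.2912
Fair futures F* = (S − I)·e^(rT) = (619.18 − 15.2912)·e^0.054450 = 603.8888 × 1.055960 = 637.6824
Market £628.99 < fair 637.6824: forward underpriced → reverse cash-and-carry (short the stock, invest proceeds at r, pay the dividends, go long the forward).
Profit at T = |F_mkt − F*| = |628.99 − 637.6824| = £8.69 per share

£8.69 per share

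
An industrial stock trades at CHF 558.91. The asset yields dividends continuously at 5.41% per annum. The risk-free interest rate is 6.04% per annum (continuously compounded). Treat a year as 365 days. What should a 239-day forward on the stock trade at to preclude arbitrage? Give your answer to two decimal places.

CHF 561.22

F = S·e^((r − q)T) = 558.91 · e^((0.0604 − 0.0541) × 239/365)
= 558.91 · e^0.004125 = 558.91 × 1.004134
F = CHF 561.22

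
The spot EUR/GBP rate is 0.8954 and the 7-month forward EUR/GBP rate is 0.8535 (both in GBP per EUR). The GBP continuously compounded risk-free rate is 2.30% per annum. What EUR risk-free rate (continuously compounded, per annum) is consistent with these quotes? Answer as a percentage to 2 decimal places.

F = S·e^((r_GBP − r_EUR)T) ⇒ r_EUR = r_GBP − ln(F/S)/T
ln(0.8535/0.8954) = -0.047925; /(7/12) = -0.082157
r_EUR = 0.0230 + 0.082157 = 0.105157
r_EUR = 10.52%

10.52%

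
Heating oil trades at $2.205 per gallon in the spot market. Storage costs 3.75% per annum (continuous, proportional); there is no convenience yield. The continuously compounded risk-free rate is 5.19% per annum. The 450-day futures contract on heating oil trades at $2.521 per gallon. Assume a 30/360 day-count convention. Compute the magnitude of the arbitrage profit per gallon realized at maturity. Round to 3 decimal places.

$0.055 per gallon

Fair futures: F* = S·e^(carry·T), with carry = (r + u) = 0.0519 + 0.0375 = 0.0894
F* = 2.205 · e^(0.0894 × 450/360) = 2.205 · e^0.111750 = 2.205 × 1.118233 = $2.4657
Market $2.521 > fair $2.4657: forward overpriced → cash-and-carry (buy spot, short the forward).
At maturity, profit = |F_mkt − F*| = |2.521 − 2.4657| = $0.055 per gallon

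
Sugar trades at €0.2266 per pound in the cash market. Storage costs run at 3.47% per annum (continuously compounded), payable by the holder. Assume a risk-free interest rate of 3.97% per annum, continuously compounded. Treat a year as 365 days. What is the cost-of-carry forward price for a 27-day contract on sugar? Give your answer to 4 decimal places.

€0.2279 per pound

Net carry = r + u − y = 0.0397 + 0.0347 − 0.0000 = 0.0744
F = S·e^((r+u−y)T) = 0.2266 · e^(0.0744 × 27/365) = 0.2266 · e^0.005504
= 0.2266 × 1.005519 = €0.2279 per pound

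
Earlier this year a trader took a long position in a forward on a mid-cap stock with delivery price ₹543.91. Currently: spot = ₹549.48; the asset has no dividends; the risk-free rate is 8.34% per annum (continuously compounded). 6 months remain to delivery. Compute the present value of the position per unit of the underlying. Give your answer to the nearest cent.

Current fair forward for the remaining 6 months: F = S·e^(r·T), r = 0.0834
F = 549.48 · e^(0.0834 × 6/12) = 549.48 × 1.042582 = 572.8780
Value of long forward = (F − K)·e^(−rT) = (572.8780 − 543.91) · e^(−0.0834·6/12)
= 28.9680 × 0.959157 = 27.78

₹27.78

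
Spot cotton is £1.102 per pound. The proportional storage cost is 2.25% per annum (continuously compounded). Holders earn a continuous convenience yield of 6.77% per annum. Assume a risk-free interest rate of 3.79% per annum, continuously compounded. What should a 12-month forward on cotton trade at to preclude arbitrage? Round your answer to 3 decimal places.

£1.094 per pound

Net carry = r + u − y = 0.0379 + 0.0225 − 0.0677 = -0.0073
F = S·e^((r+u−y)T) = 1.102 · e^(-0.0073 × 12/12) = 1.102 · e^-0.007300
= 1.102 × 0.992727 = £1.094 per pound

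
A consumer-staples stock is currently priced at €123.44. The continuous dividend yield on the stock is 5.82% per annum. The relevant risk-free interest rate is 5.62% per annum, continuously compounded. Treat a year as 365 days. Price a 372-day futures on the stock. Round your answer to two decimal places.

€123.19

F = S·e^((r − q)T) = 123.44 · e^((0.0562 − 0.0582) × 372/365)
= 123.44 · e^-0.002038 = 123.44 × 0.997964
F = €123.19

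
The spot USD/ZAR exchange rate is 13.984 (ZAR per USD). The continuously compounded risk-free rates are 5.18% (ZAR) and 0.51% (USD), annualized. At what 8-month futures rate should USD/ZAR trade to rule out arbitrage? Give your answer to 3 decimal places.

14.426

F = S·e^((r_ZAR − r_USD)T) = 13.984 · e^((0.0518 − 0.0051) × 8/12)
= 13.984 · e^0.031133 = 13.984 × 1.031623
F = 14.426 ZAR per USD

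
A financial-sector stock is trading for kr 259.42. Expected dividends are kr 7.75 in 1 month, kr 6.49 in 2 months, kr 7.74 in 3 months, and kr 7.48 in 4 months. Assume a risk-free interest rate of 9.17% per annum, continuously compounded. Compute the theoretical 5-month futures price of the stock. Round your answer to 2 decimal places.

PV(dividends) I = 7.75·e^(−0.0917·1/12) + 6.49·e^(−0.0917·2/12) + 7.74·e^(−0.0917·3/12) + 7.48·e^(−0.0917·4/12)
I = 7.6910 + 6.3916 + 7.5646 + 7.2548 = 28.9020
F = (S − I)·e^(rT) = (259.42 − 28.9020) · e^(0.0917·5/12)
= 230.5180 · e^0.038208 = 230.5180 × 1.038947 = kr 239.50

kr 239.50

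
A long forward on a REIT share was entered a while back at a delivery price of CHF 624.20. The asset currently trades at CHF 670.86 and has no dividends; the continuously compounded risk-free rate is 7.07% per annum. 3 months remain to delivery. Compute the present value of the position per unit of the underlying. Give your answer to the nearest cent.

Current fair forward for the remaining 3 months: F = S·e^(r·T), r = 0.0707
F = 670.86 · e^(0.0707 × 3/12) = 670.86 × 1.017832 = 682.8228
Value of long forward = (F − K)·e^(−rT) = (682.8228 − 624.20) · e^(−0.0707·3/12)
= 58.6228 × 0.982480 = 57.60

CHF 57.60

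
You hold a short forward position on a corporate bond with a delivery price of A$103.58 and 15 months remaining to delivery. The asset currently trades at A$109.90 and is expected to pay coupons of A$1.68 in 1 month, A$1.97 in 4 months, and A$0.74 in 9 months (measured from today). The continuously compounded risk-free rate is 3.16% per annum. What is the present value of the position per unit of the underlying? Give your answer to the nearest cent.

-A$5.98

PV(remaining coupons) I = 1.68·e^(−0.0316·1/12) + 1.97·e^(−0.0316·4/12) + 0.74·e^(−0.0316·9/12) = 4.3476
Current forward F = (S − I)·e^(rT) = (109.90 − 4.3476)·e^(0.0316·15/12) = 105.5524 × 1.040290 = 109.8051
Value (long) = (F − K)·e^(−rT) = (109.8051 − 103.58) × 0.961270 = 5.9840
Short position value = −(long value) = -A$5.98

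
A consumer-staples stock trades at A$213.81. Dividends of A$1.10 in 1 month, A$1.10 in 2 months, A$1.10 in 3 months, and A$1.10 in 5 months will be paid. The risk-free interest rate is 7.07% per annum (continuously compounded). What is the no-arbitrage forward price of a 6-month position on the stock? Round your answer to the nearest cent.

PV(dividends) I = 1.10·e^(−0.0707·1/12) + 1.10·e^(−0.0707·2/12) + 1.10·e^(−0.0707·3/12) + 1.10·e^(−0.0707·5/12)
I = 1.0935 + 1.0871 + 1.0807 + 1.0681 = 4.3294
F = (S − I)·e^(rT) = (213.81 − 4.3294) · e^(0.0707·6/12)
= 209.4806 · e^0.035350 = 209.4806 × 1.035982 = A$217.02

A$217.02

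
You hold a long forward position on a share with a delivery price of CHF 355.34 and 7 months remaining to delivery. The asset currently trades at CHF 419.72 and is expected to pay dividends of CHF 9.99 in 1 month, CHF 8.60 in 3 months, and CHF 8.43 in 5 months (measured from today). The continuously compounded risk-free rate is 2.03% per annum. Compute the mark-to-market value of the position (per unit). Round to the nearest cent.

PV(remaining dividends) I = 9.99·e^(−0.0203·1/12) + 8.60·e^(−0.0203·3/12) + 8.43·e^(−0.0203·5/12) = 26.8886
Current forward F = (S − I)·e^(rT) = (419.72 − 26.8886)·e^(0.0203·7/12) = 392.8314 × 1.011912 = 397.5108
Value (long) = (F − K)·e^(−rT) = (397.5108 − 355.34) × 0.988228 = 41.6744
Value = CHF 41.67

CHF 41.67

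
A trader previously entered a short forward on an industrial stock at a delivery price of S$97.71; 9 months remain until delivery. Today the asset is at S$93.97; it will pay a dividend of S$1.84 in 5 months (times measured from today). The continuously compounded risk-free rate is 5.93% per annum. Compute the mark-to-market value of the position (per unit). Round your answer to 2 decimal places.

S$1.28

PV(remaining dividends) I = 1.84·e^(−0.0593·5/12) = 1.7951
Current forward F = (S − I)·e^(rT) = (93.97 − 1.7951)·e^(0.0593·9/12) = 92.1749 × 1.045479 = 96.3669
Value (long) = (F − K)·e^(−rT) = (96.3669 − 97.71) × 0.956500 = -1.2847
Short position value = −(long value) = S$1.28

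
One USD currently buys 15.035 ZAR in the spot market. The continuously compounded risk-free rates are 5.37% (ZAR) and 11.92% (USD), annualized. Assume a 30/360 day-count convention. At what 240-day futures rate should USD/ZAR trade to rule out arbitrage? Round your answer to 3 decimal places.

14.393

F = S·e^((r_ZAR − r_USD)T) = 15.035 · e^((0.0537 − 0.1192) × 240/360)
= 15.035 · e^-0.043667 = 15.035 × 0.957273
F = 14.393 ZAR per USD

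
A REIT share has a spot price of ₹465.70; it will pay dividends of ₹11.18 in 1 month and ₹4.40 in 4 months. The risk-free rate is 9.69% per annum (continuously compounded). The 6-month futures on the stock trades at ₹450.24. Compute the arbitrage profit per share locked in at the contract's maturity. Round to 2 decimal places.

PV(dividends) I = 11.18·e^(−0.0969·1/12) + 4.40·e^(−0.0969·4/12) = 15.3502
Fair futures F* = (S − I)·e^(rT) = (465.70 − 15.3502)·e^0.048450 = 450.3498 × 1.049643 = 472.7065
Market ₹450.24 < fair 472.7065: forward underpriced → reverse cash-and-carry (short the stock, invest proceeds at r, pay the dividends, go long the forward).
Profit at T = |F_mkt − F*| = |450.24 − 472.7065| = ₹22.47 per share

₹22.47 per share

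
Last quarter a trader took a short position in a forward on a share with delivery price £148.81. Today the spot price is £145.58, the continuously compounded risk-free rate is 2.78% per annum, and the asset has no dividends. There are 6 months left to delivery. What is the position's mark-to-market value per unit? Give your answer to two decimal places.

£1.18

Current fair forward for the remaining 6 months: F = S·e^(r·T), r = 0.0278
F = 145.58 · e^(0.0278 × 6/12) = 145.58 × 1.013997 = 147.6177
Value of long forward = (F − K)·e^(−rT) = (147.6177 − 148.81) · e^(−0.0278·6/12)
= -1.1923 × 0.986196 = -1.18
Short position value = −(long value) = £1.18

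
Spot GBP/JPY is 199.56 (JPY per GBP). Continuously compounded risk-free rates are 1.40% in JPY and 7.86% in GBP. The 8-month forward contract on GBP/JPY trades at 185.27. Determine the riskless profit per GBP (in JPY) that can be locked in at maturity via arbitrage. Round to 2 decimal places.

Fair forward: F* = S·e^(carry·T), with carry = (r_JPY − r_GBP) = 0.0140 − 0.0786 = -0.0646
F* = 199.56 · e^(-0.0646 × 8/12) = 199.56 · e^-0.043067 = 199.56 × 0.957847 = 191.1479
Market 185.27 < fair 191.1479: forward underpriced → reverse cash-and-carry (short spot, go long the forward).
At maturity, profit = |F_mkt − F*| = |185.27 − 191.1479| = 5.88 per GBP (in JPY)

5.88 per GBP (in JPY)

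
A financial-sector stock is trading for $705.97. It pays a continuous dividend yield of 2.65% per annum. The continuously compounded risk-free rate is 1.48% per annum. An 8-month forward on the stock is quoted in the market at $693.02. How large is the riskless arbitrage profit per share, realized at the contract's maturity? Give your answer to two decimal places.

Fair forward: F* = S·e^(carry·T), with carry = (r − q) = 0.0148 − 0.0265 = -0.0117
F* = 705.97 · e^(-0.0117 × 8/12) = 705.97 · e^-0.007800 = 705.97 × 0.992230 = $700.4846
Market $693.02 < fair $700.4846: forward underpriced → reverse cash-and-carry (short spot, go long the forward).
At maturity, profit = |F_mkt − F*| = |693.02 − 700.4846| = $7.46 per share

$7.46 per share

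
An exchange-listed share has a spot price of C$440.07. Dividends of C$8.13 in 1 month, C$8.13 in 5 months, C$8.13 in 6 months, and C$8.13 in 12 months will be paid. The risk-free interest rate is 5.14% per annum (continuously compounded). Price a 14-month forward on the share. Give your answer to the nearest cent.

PV(dividends) I = 8.13·e^(−0.0514·1/12) + 8.13·e^(−0.0514·5/12) + 8.13·e^(−0.0514·6/12) + 8.13·e^(−0.0514·12/12)
I = 8.0953 + 7.9577 + 7.9237 + 7.7227 = 31.6994
F = (S − I)·e^(rT) = (440.07 − 31.6994) · e^(0.0514·14/12)
= 408.3706 · e^0.059967 = 408.3706 × 1.061802 = C$433.61

C$433.61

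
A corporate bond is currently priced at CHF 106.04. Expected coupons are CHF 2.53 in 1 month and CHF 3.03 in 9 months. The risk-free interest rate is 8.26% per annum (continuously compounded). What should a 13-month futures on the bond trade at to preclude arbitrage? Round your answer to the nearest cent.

PV(coupons) I = 2.53·e^(−0.0826·1/12) + 3.03·e^(−0.0826·9/12)
I = 2.5126 + 2.8480 = 5.3606
F = (S − I)·e^(rT) = (106.04 − 5.3606) · e^(0.0826·13/12)
= 100.6794 · e^0.089483 = 100.6794 × 1.093609 = CHF 110.10

CHF 110.10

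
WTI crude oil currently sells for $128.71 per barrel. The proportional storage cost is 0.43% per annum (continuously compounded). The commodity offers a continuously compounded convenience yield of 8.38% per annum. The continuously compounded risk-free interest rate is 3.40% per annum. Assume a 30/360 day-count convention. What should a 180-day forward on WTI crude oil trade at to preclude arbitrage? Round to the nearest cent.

Net carry = r + u − y = 0.0340 + 0.0043 − 0.0838 = -0.0455
F = S·e^((r+u−y)T) = 128.71 · e^(-0.0455 × 180/360) = 128.71 · e^-0.022750
= 128.71 × 0.977507 = $125.81 per barrel

$125.81 per barrel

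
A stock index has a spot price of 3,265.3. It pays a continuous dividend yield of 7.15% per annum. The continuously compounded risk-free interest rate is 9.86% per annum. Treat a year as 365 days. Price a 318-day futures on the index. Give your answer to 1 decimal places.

3,343.3

F = S·e^((r − q)T) = 3265.3 · e^((0.0986 − 0.0715) × 318/365)
= 3265.3 · e^0.023610 = 3265.3 × 1.023891
F = 3,343.3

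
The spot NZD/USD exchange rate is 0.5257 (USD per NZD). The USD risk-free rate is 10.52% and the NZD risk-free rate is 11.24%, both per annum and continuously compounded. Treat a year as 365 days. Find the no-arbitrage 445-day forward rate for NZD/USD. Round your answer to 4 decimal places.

0.5211

F = S·e^((r_USD − r_NZD)T) = 0.5257 · e^((0.1052 − 0.1124) × 445/365)
= 0.5257 · e^-0.008778 = 0.5257 × 0.991260
F = 0.5211 USD per NZD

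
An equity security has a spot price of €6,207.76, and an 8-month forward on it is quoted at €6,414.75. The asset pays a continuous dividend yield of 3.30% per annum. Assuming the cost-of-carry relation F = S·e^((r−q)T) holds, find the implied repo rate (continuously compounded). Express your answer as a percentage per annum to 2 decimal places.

From F = S·e^((r−q)T): (r − q) = ln(F/S)/T
ln(6414.75/6207.76) = ln(1.033344) = 0.032800
(r − q) = 0.032800 / (8/12) = 0.049200
r = ln(F/S)/T + q = 0.049200 + 0.0330 = 0.082200
r = 8.22%

8.22%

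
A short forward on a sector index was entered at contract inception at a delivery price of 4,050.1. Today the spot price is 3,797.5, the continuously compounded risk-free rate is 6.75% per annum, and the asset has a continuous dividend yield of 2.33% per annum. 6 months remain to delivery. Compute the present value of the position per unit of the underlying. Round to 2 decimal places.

162.17

Current fair forward for the remaining 6 months: F = S·e^((r − q)·T), (r − q) = 0.0675 − 0.0233 = 0.0442
F = 3797.5 · e^(0.0442 × 6/12) = 3797.5 × 1.02234601 = 3882.3590
Value of long forward = (F − K)·e^(−rT) = (3882.3590 − 4050.1) · e^(−0.0675·6/12)
= -167.7410 × 0.96681318 = -162.17
Short position value = −(long value) = 162.17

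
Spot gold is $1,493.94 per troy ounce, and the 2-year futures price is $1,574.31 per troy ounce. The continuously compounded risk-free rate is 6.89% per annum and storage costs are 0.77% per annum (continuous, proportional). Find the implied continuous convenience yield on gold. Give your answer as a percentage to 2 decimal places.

5.04%

F = S·e^((r+u−y)T) ⇒ (r+u−y) = ln(F/S)/T
ln(1574.31/1493.94) = 0.052400; /T ⇒ 0.026200
y = r + u − ln(F/S)/T = 0.0689 + 0.0077 − 0.026200 = 0.050400
y = 5.04%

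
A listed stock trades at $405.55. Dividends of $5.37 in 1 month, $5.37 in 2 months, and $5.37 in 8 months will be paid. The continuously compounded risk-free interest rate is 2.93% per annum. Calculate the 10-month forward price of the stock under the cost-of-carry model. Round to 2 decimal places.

PV(dividends) I = 5.37·e^(−0.0293·1/12) + 5.37·e^(−0.0293·2/12) + 5.37·e^(−0.0293·8/12)
I = 5.3569 + 5.3438 + 5.2661 = 15.9668
F = (S − I)·e^(rT) = (405.55 − 15.9668) · e^(0.0293·10/12)
= 389.5832 · e^0.024417 = 389.5832 × 1.024718 = $399.21

$399.21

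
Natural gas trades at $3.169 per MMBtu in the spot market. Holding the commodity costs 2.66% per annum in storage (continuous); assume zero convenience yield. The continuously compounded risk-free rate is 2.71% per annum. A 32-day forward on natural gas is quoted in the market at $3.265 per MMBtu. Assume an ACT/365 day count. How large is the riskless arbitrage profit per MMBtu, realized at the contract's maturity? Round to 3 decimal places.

$0.081 per MMBtu

Fair forward: F* = S·e^(carry·T), with carry = (r + u) = 0.0271 + 0.0266 = 0.0537
F* = 3.169 · e^(0.0537 × 32/365) = 3.169 · e^0.004708 = 3.169 × 1.004719 = $3.1840
Market $3.265 > fair $3.1840: forward overpriced → cash-and-carry (buy spot, short the forward).
At maturity, profit = |F_mkt − F*| = |3.265 − 3.1840| = $0.081 per MMBtu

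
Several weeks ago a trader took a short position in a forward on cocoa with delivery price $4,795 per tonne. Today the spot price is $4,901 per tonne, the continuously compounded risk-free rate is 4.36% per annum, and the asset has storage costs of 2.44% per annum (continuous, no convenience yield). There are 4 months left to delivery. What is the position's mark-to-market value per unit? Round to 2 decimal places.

-$215.21 per tonne

Current fair forward for the remaining 4 months: F = S·e^((r + u)·T), (r + u) = 0.0436 + 0.0244 = 0.0680
F = 4901 · e^(0.0680 × 4/12) = 4901 × 1.02292551 = 5013.3579
Value of long forward = (F − K)·e^(−rT) = (5013.3579 − 4795) · e^(−0.0436·4/12)
= 218.3579 × 0.98557177 = 215.21
Short position value = −(long value) = -$215.21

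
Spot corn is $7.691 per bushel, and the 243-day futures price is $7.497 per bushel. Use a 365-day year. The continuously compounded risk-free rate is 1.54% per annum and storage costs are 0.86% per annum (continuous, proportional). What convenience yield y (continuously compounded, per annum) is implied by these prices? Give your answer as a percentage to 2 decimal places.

6.24%

F = S·e^((r+u−y)T) ⇒ (r+u−y) = ln(F/S)/T
ln(7.497/7.691) = -0.025548; /T ⇒ -0.038375
y = r + u − ln(F/S)/T = 0.0154 + 0.0086 + 0.038375 = 0.062375
y = 6.24%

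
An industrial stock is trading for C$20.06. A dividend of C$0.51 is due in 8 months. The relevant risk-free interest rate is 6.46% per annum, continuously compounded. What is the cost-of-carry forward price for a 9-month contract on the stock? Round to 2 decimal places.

PV(dividends) I = 0.51·e^(−0.0646·8/12)
I = 0.4885
F = (S − I)·e^(rT) = (20.06 − 0.4885) · e^(0.0646·9/12)
= 19.5715 · e^0.048450 = 19.5715 × 1.049643 = C$20.54

C$20.54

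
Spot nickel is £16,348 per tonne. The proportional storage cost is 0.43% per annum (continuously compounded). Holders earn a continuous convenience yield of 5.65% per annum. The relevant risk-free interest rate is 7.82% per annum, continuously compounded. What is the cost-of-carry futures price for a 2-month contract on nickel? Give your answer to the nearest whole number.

Net carry = r + u − y = 0.0782 + 0.0043 − 0.0565 = 0.0260
F = S·e^((r+u−y)T) = 16348 · e^(0.0260 × 2/12) = 16348 · e^0.004333
= 16348 × 1.004342 = £16,419 per tonne

£16,419 per tonne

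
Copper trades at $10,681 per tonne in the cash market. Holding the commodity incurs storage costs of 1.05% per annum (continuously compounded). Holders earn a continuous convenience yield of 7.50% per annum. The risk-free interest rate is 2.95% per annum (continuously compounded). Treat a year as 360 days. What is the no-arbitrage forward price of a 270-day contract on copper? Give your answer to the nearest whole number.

$10,404 per tonne

Net carry = r + u − y = 0.0295 + 0.0105 − 0.0750 = -0.0350
F = S·e^((r+u−y)T) = 10681 · e^(-0.0350 × 270/360) = 10681 · e^-0.026250
= 10681 × 0.974092 = $10,404 per tonne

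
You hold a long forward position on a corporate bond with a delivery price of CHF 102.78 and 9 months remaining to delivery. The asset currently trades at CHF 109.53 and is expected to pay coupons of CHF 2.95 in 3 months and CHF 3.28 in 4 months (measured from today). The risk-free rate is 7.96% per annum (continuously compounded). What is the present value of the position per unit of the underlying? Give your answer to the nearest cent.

PV(remaining coupons) I = 2.95·e^(−0.0796·3/12) + 3.28·e^(−0.0796·4/12) = 6.0860
Current forward F = (S − I)·e^(rT) = (109.53 − 6.0860)·e^(0.0796·9/12) = 103.4440 × 1.061518 = 109.8077
Value (long) = (F − K)·e^(−rT) = (109.8077 − 102.78) × 0.942047 = 6.6204
Value = CHF 6.62

CHF 6.62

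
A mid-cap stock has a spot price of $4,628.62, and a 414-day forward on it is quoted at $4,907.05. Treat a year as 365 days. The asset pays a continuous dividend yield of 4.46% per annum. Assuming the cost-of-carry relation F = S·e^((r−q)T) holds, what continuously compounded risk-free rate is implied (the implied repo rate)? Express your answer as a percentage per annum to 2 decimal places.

9.61%

From F = S·e^((r−q)T): (r − q) = ln(F/S)/T
ln(4907.05/4628.62) = ln(1.060154) = 0.058414
(r − q) = 0.058414 / (414/365) = 0.051500
r = ln(F/S)/T + q = 0.051500 + 0.0446 = 0.096100
r = 9.61%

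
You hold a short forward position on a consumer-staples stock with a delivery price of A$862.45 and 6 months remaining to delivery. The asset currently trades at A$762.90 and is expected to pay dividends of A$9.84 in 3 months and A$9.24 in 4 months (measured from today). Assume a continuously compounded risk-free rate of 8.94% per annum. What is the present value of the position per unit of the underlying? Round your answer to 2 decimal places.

A$80.44

PV(remaining dividends) I = 9.84·e^(−0.0894·3/12) + 9.24·e^(−0.0894·4/12) = 18.5912
Current forward F = (S − I)·e^(rT) = (762.90 − 18.5912)·e^(0.0894·6/12) = 744.3088 × 1.045714 = 778.3341
Value (long) = (F − K)·e^(−rT) = (778.3341 − 862.45) × 0.956284 = -80.4387
Short position value = −(long value) = A$80.44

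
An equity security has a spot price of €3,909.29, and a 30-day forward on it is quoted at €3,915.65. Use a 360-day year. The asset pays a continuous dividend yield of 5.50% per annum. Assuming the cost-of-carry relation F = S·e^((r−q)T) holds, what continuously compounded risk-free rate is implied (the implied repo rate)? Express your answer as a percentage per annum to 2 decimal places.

7.45%

From F = S·e^((r−q)T): (r − q) = ln(F/S)/T
ln(3915.65/3909.29) = ln(1.001627) = 0.001626
(r − q) = 0.001626 / (30/360) = 0.019512
r = ln(F/S)/T + q = 0.019512 + 0.0550 = 0.074512
r = 7.45%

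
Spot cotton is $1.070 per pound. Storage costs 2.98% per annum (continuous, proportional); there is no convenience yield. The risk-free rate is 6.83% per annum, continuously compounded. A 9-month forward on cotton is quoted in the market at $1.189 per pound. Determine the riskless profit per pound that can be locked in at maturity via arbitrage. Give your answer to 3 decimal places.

Fair forward: F* = S·e^(carry·T), with carry = (r + u) = 0.0683 + 0.0298 = 0.0981
F* = 1.070 · e^(0.0981 × 9/12) = 1.070 · e^0.073575 = 1.070 × 1.076349 = $1.1517
Market $1.189 > fair $1.1517: forward overpriced → cash-and-carry (buy spot, short the forward).
At maturity, profit = |F_mkt − F*| = |1.189 − 1.1517| = $0.037 per pound

$0.037 per pound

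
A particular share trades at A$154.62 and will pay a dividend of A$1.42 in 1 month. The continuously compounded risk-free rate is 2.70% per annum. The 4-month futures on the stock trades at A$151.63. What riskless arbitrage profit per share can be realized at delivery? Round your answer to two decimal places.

A$2.96 per share

PV(dividends) I = 1.42·e^(−0.0270·1/12) = 1.4168
Fair futures F* = (S − I)·e^(rT) = (154.62 − 1.4168)·e^0.009000 = 153.2032 × 1.009041 = 154.5883
Market A$151.63 < fair 154.5883: forward underpriced → reverse cash-and-carry (short the stock, invest proceeds at r, pay the dividends, go long the forward).
Profit at T = |F_mkt − F*| = |151.63 − 154.5883| = A$2.96 per share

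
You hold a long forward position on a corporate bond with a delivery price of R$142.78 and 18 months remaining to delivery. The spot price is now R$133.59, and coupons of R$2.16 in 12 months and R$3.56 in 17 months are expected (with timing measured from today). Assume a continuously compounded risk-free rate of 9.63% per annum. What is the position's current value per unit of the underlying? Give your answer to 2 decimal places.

PV(remaining coupons) I = 2.16·e^(−0.0963·12/12) + 3.56·e^(−0.0963·17/12) = 5.0677
Current forward F = (S − I)·e^(rT) = (133.59 − 5.0677)·e^(0.0963·18/12) = 128.5223 × 1.155404 = 148.4952
Value (long) = (F − K)·e^(−rT) = (148.4952 − 142.78) × 0.865498 = 4.9465
Value = R$4.95

R$4.95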